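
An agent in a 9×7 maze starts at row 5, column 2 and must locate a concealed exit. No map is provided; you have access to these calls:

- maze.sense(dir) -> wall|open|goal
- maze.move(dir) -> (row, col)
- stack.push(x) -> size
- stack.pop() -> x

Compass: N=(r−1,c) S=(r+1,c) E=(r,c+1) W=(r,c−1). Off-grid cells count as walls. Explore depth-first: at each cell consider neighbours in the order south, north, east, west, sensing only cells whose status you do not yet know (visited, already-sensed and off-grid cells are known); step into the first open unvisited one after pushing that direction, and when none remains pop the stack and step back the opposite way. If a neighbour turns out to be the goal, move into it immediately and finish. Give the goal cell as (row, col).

Then maze.sense with dir→south, and get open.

Next I call stack.push with x→south, which returns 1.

I try maze.move with dir→south, : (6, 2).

Using maze.sense with dir→south, which returns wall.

I run maze.sense with dir→east, yielding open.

Calling stack.push with x→east, : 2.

I use maze.move with dir→east, and see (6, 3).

Next I call maze.sense with dir→south, → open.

Now I run stack.push with x→south, giving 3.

Next I call maze.move with dir→south, — result: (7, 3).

Invoking maze.sense with dir→south, and see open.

Now I run stack.push with x→south, — result: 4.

Next I call maze.move with dir→south, giving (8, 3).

Invoking maze.sense with dir→east, yielding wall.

Next I call maze.sense with dir→west, — result: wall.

I call stack.pop, : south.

Calling maze.move with dir→north, and see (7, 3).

Then maze.sense with dir→east, which returns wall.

Next I call stack.pop(), and observe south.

I call maze.move with dir→north, and observe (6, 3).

I invoke maze.sense with dir→north, yielding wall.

I try maze.sense with dir→east, giving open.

I try stack.push with x→east, — result: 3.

Then maze.move with dir→east, giving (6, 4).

I run maze.sense with dir→north, and see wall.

I try maze.sense with dir→east, giving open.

I try stack.push with x→east, and get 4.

Now I run maze.move with dir→east, → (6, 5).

I call maze.sense with dir→south, and see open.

I run stack.push with x→south, and get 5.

I use maze.move with dir→south, : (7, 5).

Then maze.sense with dir→south, and see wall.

I try maze.sense with dir→east, and get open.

Invoking stack.push with x→east, which returns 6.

I try maze.move with dir→east, and observe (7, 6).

Invoking maze.sense with dir→south, which returns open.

Then stack.push with x→south, giving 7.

Calling maze.move with dir→south, : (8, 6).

I call stack.pop, and see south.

I run maze.move with dir→north, yielding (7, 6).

I run maze.sense with dir→north, : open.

I run stack.push with x→north, giving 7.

I invoke maze.move with dir→north, and observe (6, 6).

I use maze.sense with dir→north, and get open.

I call stack.push with x→north, yielding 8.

I run maze.move with dir→north, and observe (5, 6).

I try maze.sense with dir→north, and observe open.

Next I call stack.push with x→north, yielding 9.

I use maze.move with dir→north, giving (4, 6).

Then maze.sense with dir→north, and get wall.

I use maze.sense with dir→west, and get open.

Invoking stack.push with x→west, yielding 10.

Next I call maze.move with dir→west, giving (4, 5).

I call maze.sense with dir→south, which returns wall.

Then maze.sense with dir→north, and get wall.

I use maze.sense with dir→west, and get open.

I call stack.push with x→west, and observe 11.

I use maze.move with dir→west, — result: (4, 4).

I invoke maze.sense with dir→north, — result: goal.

Next I call maze.move with dir→north, giving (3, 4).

Answer: (3, 4)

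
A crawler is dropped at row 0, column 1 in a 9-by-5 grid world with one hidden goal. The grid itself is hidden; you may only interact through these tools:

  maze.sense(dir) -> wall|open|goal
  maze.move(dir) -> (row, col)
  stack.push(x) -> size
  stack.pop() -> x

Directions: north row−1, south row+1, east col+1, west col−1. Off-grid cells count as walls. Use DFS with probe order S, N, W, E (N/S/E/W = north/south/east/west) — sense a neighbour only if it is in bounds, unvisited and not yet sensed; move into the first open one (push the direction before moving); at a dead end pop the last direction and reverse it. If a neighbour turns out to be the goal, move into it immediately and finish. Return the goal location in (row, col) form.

[in] maze.sense south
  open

[in] stack.push south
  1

[in] maze.move south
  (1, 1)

[in] maze.sense south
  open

[in] stack.push south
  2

[in] maze.move south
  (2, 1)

[in] maze.sense south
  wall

[in] maze.sense west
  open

[in] stack.push west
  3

[in] maze.move west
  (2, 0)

[in] maze.sense south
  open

[in] stack.push south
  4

[in] maze.move south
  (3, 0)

[in] maze.sense south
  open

[in] stack.push south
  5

[in] maze.move south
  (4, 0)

[in] maze.sense south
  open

[in] stack.push south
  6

[in] maze.move south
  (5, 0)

[in] maze.sense south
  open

[in] stack.push south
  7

[in] maze.move south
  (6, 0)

[in] maze.sense south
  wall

[in] maze.sense east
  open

[in] stack.push east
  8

[in] maze.move east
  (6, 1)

[in] maze.sense south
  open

[in] stack.push south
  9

[in] maze.move south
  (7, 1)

[in] maze.sense south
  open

[in] stack.push south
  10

[in] maze.move south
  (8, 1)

[in] maze.sense west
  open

[in] stack.push west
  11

[in] maze.move west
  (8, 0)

[in] stack.pop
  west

[in] maze.move east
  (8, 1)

[in] maze.sense east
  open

[in] stack.push east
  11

[in] maze.move east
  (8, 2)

[in] maze.sense north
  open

[in] stack.push north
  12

[in] maze.move north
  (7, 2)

[in] maze.sense north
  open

[in] stack.push north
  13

[in] maze.move north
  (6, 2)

[in] maze.sense north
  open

[in] stack.push north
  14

[in] maze.move north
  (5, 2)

[in] maze.sense north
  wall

[in] maze.sense west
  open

[in] stack.push west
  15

[in] maze.move west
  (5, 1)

[in] maze.sense north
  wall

[in] stack.pop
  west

[in] maze.move east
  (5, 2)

[in] maze.sense east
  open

[in] stack.push east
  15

[in] maze.move east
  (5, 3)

[in] maze.sense south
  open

[in] stack.push south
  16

[in] maze.move south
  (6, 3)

[in] maze.sense south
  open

[in] stack.push south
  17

[in] maze.move south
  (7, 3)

[in] maze.sense south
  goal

[in] maze.move south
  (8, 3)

Answer: (8, 3)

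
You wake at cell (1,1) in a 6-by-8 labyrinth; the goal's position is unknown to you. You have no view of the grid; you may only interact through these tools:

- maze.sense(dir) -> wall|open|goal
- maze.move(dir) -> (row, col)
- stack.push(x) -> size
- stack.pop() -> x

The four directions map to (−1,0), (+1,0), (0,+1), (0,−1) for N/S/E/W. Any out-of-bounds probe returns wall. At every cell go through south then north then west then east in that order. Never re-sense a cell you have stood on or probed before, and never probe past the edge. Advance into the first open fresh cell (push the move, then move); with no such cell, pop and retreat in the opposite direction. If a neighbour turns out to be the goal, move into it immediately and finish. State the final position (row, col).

>>> sense dir→south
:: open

>>> push x→south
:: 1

>>> move dir→south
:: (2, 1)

>>> sense dir→south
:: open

>>> push x→south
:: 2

>>> move dir→south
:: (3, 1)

>>> sense dir→south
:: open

>>> push x→south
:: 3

>>> move dir→south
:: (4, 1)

>>> sense dir→south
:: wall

>>> sense dir→west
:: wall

>>> sense dir→east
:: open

>>> push x→east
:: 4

>>> move dir→east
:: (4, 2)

>>> sense dir→south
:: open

>>> push x→south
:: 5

>>> move dir→south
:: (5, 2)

>>> sense dir→east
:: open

>>> push x→east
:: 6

>>> move dir→east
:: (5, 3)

>>> sense dir→north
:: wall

>>> sense dir→east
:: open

>>> push x→east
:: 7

>>> move dir→east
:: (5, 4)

>>> sense dir→north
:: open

>>> push x→north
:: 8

>>> move dir→north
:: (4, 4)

>>> sense dir→north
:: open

>>> push x→north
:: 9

>>> move dir→north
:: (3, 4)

>>> sense dir→north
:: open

>>> push x→north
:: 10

>>> move dir→north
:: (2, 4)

>>> sense dir→north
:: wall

>>> sense dir→west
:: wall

>>> sense dir→east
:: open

>>> push x→east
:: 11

>>> move dir→east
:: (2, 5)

>>> sense dir→south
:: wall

>>> sense dir→north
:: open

>>> push x→north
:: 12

>>> move dir→north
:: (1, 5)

>>> sense dir→north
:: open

>>> push x→north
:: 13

>>> move dir→north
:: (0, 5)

>>> sense dir→west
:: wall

>>> sense dir→east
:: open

>>> push x→east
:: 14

>>> move dir→east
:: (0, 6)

>>> sense dir→south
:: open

>>> push x→south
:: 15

>>> move dir→south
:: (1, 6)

>>> sense dir→south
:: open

>>> push x→south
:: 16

>>> move dir→south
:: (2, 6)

>>> sense dir→south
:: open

>>> push x→south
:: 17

>>> move dir→south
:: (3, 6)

>>> sense dir→south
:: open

>>> push x→south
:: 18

>>> move dir→south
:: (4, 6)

>>> sense dir→south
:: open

>>> push x→south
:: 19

>>> move dir→south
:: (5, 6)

>>> sense dir→west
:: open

>>> push x→west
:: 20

>>> move dir→west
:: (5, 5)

>>> sense dir→north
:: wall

>>> pop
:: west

>>> move dir→east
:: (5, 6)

>>> sense dir→east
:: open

>>> push x→east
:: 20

>>> move dir→east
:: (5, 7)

>>> sense dir→north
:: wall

>>> pop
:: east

>>> move dir→west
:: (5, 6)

>>> pop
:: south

>>> move dir→north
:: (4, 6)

>>> pop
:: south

>>> move dir→north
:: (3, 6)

>>> sense dir→east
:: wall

>>> pop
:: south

>>> move dir→north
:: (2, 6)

>>> sense dir→east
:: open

>>> push x→east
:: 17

>>> move dir→east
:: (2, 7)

>>> sense dir→north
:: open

>>> push x→north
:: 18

>>> move dir→north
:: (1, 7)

>>> sense dir→north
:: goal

>>> move dir→north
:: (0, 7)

Answer: (0, 7)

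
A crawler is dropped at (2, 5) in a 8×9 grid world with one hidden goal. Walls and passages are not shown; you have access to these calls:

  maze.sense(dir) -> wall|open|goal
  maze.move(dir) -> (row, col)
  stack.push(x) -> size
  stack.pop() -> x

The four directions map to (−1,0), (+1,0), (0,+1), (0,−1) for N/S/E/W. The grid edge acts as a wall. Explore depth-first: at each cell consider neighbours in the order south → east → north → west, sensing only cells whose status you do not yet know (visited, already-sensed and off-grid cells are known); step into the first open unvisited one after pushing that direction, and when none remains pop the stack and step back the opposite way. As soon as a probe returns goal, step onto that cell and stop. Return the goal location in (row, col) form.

% maze.sense dir→south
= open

% stack.push x→south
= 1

% maze.move dir→south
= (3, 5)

% maze.sense dir→south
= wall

% maze.sense dir→east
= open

% stack.push x→east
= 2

% maze.move dir→east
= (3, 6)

% maze.sense dir→south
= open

% stack.push x→south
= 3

% maze.move dir→south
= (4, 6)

% maze.sense dir→south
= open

% stack.push x→south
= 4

% maze.move dir→south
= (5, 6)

% maze.sense dir→south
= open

% stack.push x→south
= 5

% maze.move dir→south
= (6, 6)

% maze.sense dir→south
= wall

% maze.sense dir→east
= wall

% maze.sense dir→west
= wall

% stack.pop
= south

% maze.move dir→north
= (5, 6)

% maze.sense dir→east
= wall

% maze.sense dir→west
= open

% stack.push x→west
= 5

% maze.move dir→west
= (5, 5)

% maze.sense dir→west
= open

% stack.push x→west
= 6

% maze.move dir→west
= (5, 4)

% maze.sense dir→south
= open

% stack.push x→south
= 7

% maze.move dir→south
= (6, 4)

% maze.sense dir→south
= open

% stack.push x→south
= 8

% maze.move dir→south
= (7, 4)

% maze.sense dir→east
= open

% stack.push x→east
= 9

% maze.move dir→east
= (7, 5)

% stack.pop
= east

% maze.move dir→west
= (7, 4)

% maze.sense dir→west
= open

% stack.push x→west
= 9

% maze.move dir→west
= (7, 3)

% maze.sense dir→north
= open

% stack.push x→north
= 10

% maze.move dir→north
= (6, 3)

% maze.sense dir→north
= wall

% maze.sense dir→west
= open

% stack.push x→west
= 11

% maze.move dir→west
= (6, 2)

% maze.sense dir→south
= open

% stack.push x→south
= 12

% maze.move dir→south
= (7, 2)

% maze.sense dir→west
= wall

% stack.pop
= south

% maze.move dir→north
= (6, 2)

% maze.sense dir→north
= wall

% maze.sense dir→west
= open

% stack.push x→west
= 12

% maze.move dir→west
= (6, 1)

% maze.sense dir→north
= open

% stack.push x→north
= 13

% maze.move dir→north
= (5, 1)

% maze.sense dir→north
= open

% stack.push x→north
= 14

% maze.move dir→north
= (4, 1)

% maze.sense dir→east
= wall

% maze.sense dir→north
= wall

% maze.sense dir→west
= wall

% stack.pop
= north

% maze.move dir→south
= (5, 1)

% maze.sense dir→west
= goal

% maze.move dir→west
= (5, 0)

Answer: (5, 0)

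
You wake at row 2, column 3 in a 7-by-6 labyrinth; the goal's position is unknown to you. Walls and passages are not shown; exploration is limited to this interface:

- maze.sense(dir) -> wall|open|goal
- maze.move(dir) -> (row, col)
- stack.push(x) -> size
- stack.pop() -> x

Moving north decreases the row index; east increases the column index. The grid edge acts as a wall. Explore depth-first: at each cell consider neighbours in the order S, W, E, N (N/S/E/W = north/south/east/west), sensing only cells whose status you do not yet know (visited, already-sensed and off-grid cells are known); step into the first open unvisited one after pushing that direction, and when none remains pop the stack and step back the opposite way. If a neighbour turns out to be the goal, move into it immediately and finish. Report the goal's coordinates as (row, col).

→ maze.sense(south)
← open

→ stack.push(south)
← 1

→ maze.move(south)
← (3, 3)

→ maze.sense(south)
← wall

→ maze.sense(west)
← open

→ stack.push(west)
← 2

→ maze.move(west)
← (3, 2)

→ maze.sense(south)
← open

→ stack.push(south)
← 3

→ maze.move(south)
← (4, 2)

→ maze.sense(south)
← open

→ stack.push(south)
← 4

→ maze.move(south)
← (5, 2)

→ maze.sense(south)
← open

→ stack.push(south)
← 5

→ maze.move(south)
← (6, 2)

→ maze.sense(west)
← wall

→ maze.sense(east)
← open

→ stack.push(east)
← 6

→ maze.move(east)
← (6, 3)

→ maze.sense(east)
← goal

→ maze.move(east)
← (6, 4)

Answer: (6, 4)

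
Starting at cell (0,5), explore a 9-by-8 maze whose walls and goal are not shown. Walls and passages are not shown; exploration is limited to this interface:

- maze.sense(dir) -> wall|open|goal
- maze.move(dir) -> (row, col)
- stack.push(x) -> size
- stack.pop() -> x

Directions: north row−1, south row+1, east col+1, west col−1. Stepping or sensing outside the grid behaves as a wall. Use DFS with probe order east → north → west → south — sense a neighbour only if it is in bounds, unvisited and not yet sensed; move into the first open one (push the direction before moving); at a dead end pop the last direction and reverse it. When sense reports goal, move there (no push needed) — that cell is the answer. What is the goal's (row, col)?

>> sense(dir='east')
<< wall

>> sense(dir='west')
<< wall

>> sense(dir='south')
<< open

>> push(x='south')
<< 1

>> move(dir='south')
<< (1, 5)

>> sense(dir='east')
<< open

>> push(x='east')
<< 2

>> move(dir='east')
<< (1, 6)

>> sense(dir='east')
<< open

>> push(x='east')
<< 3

>> move(dir='east')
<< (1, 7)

>> sense(dir='north')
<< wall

>> sense(dir='south')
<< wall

>> pop()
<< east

>> move(dir='west')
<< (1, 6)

>> sense(dir='south')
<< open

>> push(x='south')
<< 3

>> move(dir='south')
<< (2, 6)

>> sense(dir='west')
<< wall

>> sense(dir='south')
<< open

>> push(x='south')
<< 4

>> move(dir='south')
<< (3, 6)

>> sense(dir='east')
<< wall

>> sense(dir='west')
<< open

>> push(x='west')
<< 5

>> move(dir='west')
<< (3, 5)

>> sense(dir='west')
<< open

>> push(x='west')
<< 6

>> move(dir='west')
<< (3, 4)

>> sense(dir='north')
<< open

>> push(x='north')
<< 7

>> move(dir='north')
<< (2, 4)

>> sense(dir='north')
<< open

>> push(x='north')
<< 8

>> move(dir='north')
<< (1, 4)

>> sense(dir='west')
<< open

>> push(x='west')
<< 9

>> move(dir='west')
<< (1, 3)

>> sense(dir='north')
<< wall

>> sense(dir='west')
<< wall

>> sense(dir='south')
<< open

>> push(x='south')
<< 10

>> move(dir='south')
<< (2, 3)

>> sense(dir='west')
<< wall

>> sense(dir='south')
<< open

>> push(x='south')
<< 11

>> move(dir='south')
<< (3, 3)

>> sense(dir='west')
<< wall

>> sense(dir='south')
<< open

>> push(x='south')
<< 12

>> move(dir='south')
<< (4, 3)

>> sense(dir='east')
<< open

>> push(x='east')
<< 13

>> move(dir='east')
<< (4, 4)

>> sense(dir='east')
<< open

>> push(x='east')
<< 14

>> move(dir='east')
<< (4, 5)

>> sense(dir='east')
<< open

>> push(x='east')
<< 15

>> move(dir='east')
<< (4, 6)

>> sense(dir='east')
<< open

>> push(x='east')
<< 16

>> move(dir='east')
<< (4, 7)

>> sense(dir='south')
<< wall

>> pop()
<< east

>> move(dir='west')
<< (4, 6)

>> sense(dir='south')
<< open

>> push(x='south')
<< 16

>> move(dir='south')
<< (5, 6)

>> sense(dir='west')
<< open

>> push(x='west')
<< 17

>> move(dir='west')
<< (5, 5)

>> sense(dir='west')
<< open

>> push(x='west')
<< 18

>> move(dir='west')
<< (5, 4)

>> sense(dir='west')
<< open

>> push(x='west')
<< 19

>> move(dir='west')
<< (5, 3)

>> sense(dir='west')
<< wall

>> sense(dir='south')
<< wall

>> pop()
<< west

>> move(dir='east')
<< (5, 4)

>> sense(dir='south')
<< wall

>> pop()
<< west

>> move(dir='east')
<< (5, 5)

>> sense(dir='south')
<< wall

>> pop()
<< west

>> move(dir='east')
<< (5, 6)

>> sense(dir='south')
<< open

>> push(x='south')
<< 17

>> move(dir='south')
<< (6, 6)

>> sense(dir='east')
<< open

>> push(x='east')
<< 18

>> move(dir='east')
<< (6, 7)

>> sense(dir='south')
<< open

>> push(x='south')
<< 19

>> move(dir='south')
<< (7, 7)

>> sense(dir='west')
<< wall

>> sense(dir='south')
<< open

>> push(x='south')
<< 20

>> move(dir='south')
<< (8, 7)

>> sense(dir='west')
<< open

>> push(x='west')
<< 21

>> move(dir='west')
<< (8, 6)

>> sense(dir='west')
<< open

>> push(x='west')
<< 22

>> move(dir='west')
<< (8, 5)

>> sense(dir='north')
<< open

>> push(x='north')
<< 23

>> move(dir='north')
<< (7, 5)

>> sense(dir='west')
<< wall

>> pop()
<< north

>> move(dir='south')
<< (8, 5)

>> sense(dir='west')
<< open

>> push(x='west')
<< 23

>> move(dir='west')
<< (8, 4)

>> sense(dir='west')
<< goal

>> move(dir='west')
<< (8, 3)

Answer: (8, 3)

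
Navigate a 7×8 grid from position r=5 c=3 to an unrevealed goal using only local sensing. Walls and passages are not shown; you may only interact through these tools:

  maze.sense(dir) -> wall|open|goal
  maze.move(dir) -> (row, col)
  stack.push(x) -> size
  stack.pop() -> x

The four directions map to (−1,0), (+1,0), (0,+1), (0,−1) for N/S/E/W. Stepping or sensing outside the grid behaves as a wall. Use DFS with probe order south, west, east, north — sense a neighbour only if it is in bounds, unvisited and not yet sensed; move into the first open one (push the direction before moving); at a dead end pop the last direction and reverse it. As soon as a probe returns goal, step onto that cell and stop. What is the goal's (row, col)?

·→ sense(dir: south)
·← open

·→ push(x: south)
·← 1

·→ move(dir: south)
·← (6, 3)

·→ sense(dir: west)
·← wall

·→ sense(dir: east)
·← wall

·→ pop()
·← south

·→ move(dir: north)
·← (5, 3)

·→ sense(dir: west)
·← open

·→ push(x: west)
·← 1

·→ move(dir: west)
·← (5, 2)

·→ sense(dir: west)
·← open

·→ push(x: west)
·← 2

·→ move(dir: west)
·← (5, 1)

·→ sense(dir: south)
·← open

·→ push(x: south)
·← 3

·→ move(dir: south)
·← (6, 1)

·→ sense(dir: west)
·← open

·→ push(x: west)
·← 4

·→ move(dir: west)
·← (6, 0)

·→ sense(dir: north)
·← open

·→ push(x: north)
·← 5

·→ move(dir: north)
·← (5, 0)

·→ sense(dir: north)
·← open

·→ push(x: north)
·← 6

·→ move(dir: north)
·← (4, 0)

·→ sense(dir: east)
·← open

·→ push(x: east)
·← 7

·→ move(dir: east)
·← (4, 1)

·→ sense(dir: east)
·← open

·→ push(x: east)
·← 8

·→ move(dir: east)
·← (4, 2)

·→ sense(dir: east)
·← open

·→ push(x: east)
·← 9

·→ move(dir: east)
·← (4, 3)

·→ sense(dir: east)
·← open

·→ push(x: east)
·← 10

·→ move(dir: east)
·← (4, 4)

·→ sense(dir: south)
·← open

·→ push(x: south)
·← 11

·→ move(dir: south)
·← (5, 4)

·→ sense(dir: east)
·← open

·→ push(x: east)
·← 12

·→ move(dir: east)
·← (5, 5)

·→ sense(dir: south)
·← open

·→ push(x: south)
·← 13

·→ move(dir: south)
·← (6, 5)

·→ sense(dir: east)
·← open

·→ push(x: east)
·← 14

·→ move(dir: east)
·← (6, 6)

·→ sense(dir: east)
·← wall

·→ sense(dir: north)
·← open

·→ push(x: north)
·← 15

·→ move(dir: north)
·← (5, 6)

·→ sense(dir: east)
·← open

·→ push(x: east)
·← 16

·→ move(dir: east)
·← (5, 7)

·→ sense(dir: north)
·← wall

·→ pop()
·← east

·→ move(dir: west)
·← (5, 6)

·→ sense(dir: north)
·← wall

·→ pop()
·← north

·→ move(dir: south)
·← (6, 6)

·→ pop()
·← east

·→ move(dir: west)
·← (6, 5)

·→ pop()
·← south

·→ move(dir: north)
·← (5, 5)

·→ sense(dir: north)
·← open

·→ push(x: north)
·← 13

·→ move(dir: north)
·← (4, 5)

·→ sense(dir: north)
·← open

·→ push(x: north)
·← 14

·→ move(dir: north)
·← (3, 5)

·→ sense(dir: west)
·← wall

·→ sense(dir: east)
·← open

·→ push(x: east)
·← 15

·→ move(dir: east)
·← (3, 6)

·→ sense(dir: east)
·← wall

·→ sense(dir: north)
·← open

·→ push(x: north)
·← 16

·→ move(dir: north)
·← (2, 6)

·→ sense(dir: west)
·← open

·→ push(x: west)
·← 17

·→ move(dir: west)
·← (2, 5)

·→ sense(dir: west)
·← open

·→ push(x: west)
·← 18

·→ move(dir: west)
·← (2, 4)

·→ sense(dir: west)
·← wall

·→ sense(dir: north)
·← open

·→ push(x: north)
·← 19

·→ move(dir: north)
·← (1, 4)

·→ sense(dir: west)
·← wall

·→ sense(dir: east)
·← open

·→ push(x: east)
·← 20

·→ move(dir: east)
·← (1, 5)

·→ sense(dir: east)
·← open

·→ push(x: east)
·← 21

·→ move(dir: east)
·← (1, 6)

·→ sense(dir: east)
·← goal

·→ move(dir: east)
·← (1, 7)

Answer: (1, 7)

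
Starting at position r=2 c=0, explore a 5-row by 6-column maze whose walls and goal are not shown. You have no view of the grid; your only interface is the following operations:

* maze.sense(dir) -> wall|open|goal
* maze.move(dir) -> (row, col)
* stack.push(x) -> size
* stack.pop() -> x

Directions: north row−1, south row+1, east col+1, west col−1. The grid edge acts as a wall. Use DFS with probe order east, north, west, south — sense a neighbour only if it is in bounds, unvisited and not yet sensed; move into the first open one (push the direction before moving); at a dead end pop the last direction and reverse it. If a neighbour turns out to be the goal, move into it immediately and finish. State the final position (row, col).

[in] maze.sense dir=east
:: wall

[in] maze.sense dir=north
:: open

[in] stack.push x=north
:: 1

[in] maze.move dir=north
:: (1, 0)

[in] maze.sense dir=east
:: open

[in] stack.push x=east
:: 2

[in] maze.move dir=east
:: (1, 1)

[in] maze.sense dir=east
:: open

[in] stack.push x=east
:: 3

[in] maze.move dir=east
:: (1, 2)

[in] maze.sense dir=east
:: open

[in] stack.push x=east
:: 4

[in] maze.move dir=east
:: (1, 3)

[in] maze.sense dir=east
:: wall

[in] maze.sense dir=north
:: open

[in] stack.push x=north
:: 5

[in] maze.move dir=north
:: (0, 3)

[in] maze.sense dir=east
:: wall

[in] maze.sense dir=west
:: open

[in] stack.push x=west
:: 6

[in] maze.move dir=west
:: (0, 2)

[in] maze.sense dir=west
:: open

[in] stack.push x=west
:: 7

[in] maze.move dir=west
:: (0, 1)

[in] maze.sense dir=west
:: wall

[in] stack.pop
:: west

[in] maze.move dir=east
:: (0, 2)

[in] stack.pop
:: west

[in] maze.move dir=east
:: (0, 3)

[in] stack.pop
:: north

[in] maze.move dir=south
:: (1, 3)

[in] maze.sense dir=south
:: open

[in] stack.push x=south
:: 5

[in] maze.move dir=south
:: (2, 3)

[in] maze.sense dir=east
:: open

[in] stack.push x=east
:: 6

[in] maze.move dir=east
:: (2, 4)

[in] maze.sense dir=east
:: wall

[in] maze.sense dir=south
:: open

[in] stack.push x=south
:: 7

[in] maze.move dir=south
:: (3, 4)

[in] maze.sense dir=east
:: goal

[in] maze.move dir=east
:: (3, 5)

Answer: (3, 5)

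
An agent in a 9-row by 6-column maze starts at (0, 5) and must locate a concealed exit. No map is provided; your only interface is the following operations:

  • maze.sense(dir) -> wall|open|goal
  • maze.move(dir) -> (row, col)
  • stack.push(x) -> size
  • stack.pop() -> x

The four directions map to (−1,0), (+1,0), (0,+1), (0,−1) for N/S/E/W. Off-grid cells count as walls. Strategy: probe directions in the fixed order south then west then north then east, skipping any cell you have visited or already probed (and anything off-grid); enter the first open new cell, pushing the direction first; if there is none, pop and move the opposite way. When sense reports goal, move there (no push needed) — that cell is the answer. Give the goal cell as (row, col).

% maze.sense dir=south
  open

% stack.push x=south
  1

% maze.move dir=south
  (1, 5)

% maze.sense dir=south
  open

% stack.push x=south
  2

% maze.move dir=south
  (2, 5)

% maze.sense dir=south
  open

% stack.push x=south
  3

% maze.move dir=south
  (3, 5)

% maze.sense dir=south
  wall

% maze.sense dir=west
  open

% stack.push x=west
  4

% maze.move dir=west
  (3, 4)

% maze.sense dir=south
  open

% stack.push x=south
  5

% maze.move dir=south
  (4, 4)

% maze.sense dir=south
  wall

% maze.sense dir=west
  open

% stack.push x=west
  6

% maze.move dir=west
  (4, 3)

% maze.sense dir=south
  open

% stack.push x=south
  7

% maze.move dir=south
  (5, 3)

% maze.sense dir=south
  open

% stack.push x=south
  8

% maze.move dir=south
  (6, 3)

% maze.sense dir=south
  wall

% maze.sense dir=west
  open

% stack.push x=west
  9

% maze.move dir=west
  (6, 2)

% maze.sense dir=south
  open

% stack.push x=south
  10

% maze.move dir=south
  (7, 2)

% maze.sense dir=south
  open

% stack.push x=south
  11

% maze.move dir=south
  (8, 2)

% maze.sense dir=west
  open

% stack.push x=west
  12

% maze.move dir=west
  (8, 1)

% maze.sense dir=west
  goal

% maze.move dir=west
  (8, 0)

Answer: (8, 0)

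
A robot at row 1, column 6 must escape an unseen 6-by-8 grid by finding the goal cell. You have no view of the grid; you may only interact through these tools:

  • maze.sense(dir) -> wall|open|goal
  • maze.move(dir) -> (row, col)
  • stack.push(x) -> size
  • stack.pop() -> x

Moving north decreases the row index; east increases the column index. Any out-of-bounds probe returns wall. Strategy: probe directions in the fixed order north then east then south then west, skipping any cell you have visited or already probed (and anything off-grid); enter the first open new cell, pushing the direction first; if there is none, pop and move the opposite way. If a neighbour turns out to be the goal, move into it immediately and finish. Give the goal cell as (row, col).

// maze.sense(dir→north) -> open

// stack.push(x→north) -> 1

// maze.move(dir→north) -> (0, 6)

// maze.sense(dir→east) -> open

// stack.push(x→east) -> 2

// maze.move(dir→east) -> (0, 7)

// maze.sense(dir→south) -> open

// stack.push(x→south) -> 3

// maze.move(dir→south) -> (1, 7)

// maze.sense(dir→south) -> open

// stack.push(x→south) -> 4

// maze.move(dir→south) -> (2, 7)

// maze.sense(dir→south) -> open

// stack.push(x→south) -> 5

// maze.move(dir→south) -> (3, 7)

// maze.sense(dir→south) -> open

// stack.push(x→south) -> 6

// maze.move(dir→south) -> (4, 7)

// maze.sense(dir→south) -> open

// stack.push(x→south) -> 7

// maze.move(dir→south) -> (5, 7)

// maze.sense(dir→west) -> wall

// stack.pop() -> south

// maze.move(dir→north) -> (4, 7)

// maze.sense(dir→west) -> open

// stack.push(x→west) -> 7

// maze.move(dir→west) -> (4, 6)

// maze.sense(dir→north) -> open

// stack.push(x→north) -> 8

// maze.move(dir→north) -> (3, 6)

// maze.sense(dir→north) -> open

// stack.push(x→north) -> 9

// maze.move(dir→north) -> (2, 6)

// maze.sense(dir→west) -> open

// stack.push(x→west) -> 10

// maze.move(dir→west) -> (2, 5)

// maze.sense(dir→north) -> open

// stack.push(x→north) -> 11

// maze.move(dir→north) -> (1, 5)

// maze.sense(dir→north) -> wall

// maze.sense(dir→west) -> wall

// stack.pop() -> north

// maze.move(dir→south) -> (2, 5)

// maze.sense(dir→south) -> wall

// maze.sense(dir→west) -> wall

// stack.pop() -> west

// maze.move(dir→east) -> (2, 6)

// stack.pop() -> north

// maze.move(dir→south) -> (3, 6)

// stack.pop() -> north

// maze.move(dir→south) -> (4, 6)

// maze.sense(dir→west) -> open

// stack.push(x→west) -> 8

// maze.move(dir→west) -> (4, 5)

// maze.sense(dir→south) -> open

// stack.push(x→south) -> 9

// maze.move(dir→south) -> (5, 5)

// maze.sense(dir→west) -> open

// stack.push(x→west) -> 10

// maze.move(dir→west) -> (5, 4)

// maze.sense(dir→north) -> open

// stack.push(x→north) -> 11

// maze.move(dir→north) -> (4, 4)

// maze.sense(dir→north) -> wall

// maze.sense(dir→west) -> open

// stack.push(x→west) -> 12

// maze.move(dir→west) -> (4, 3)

// maze.sense(dir→north) -> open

// stack.push(x→north) -> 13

// maze.move(dir→north) -> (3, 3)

// maze.sense(dir→north) -> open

// stack.push(x→north) -> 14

// maze.move(dir→north) -> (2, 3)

// maze.sense(dir→north) -> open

// stack.push(x→north) -> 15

// maze.move(dir→north) -> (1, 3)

// maze.sense(dir→north) -> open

// stack.push(x→north) -> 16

// maze.move(dir→north) -> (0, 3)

// maze.sense(dir→east) -> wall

// maze.sense(dir→west) -> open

// stack.push(x→west) -> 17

// maze.move(dir→west) -> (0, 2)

// maze.sense(dir→south) -> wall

// maze.sense(dir→west) -> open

// stack.push(x→west) -> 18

// maze.move(dir→west) -> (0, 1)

// maze.sense(dir→south) -> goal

// maze.move(dir→south) -> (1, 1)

Answer: (1, 1)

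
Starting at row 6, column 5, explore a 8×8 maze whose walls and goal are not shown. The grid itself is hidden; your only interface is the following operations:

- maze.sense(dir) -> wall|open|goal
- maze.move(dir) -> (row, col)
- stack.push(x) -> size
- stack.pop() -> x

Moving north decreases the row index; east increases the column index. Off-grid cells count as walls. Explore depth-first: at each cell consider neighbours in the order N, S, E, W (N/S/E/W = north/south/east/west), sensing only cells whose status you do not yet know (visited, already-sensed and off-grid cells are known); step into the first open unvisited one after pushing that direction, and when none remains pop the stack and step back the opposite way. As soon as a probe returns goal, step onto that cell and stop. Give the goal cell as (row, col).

→ maze.sense(dir→north)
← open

→ stack.push(x→north)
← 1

→ maze.move(dir→north)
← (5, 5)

→ maze.sense(dir→north)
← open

→ stack.push(x→north)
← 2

→ maze.move(dir→north)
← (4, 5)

→ maze.sense(dir→north)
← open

→ stack.push(x→north)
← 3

→ maze.move(dir→north)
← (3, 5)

→ maze.sense(dir→north)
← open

→ stack.push(x→north)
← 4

→ maze.move(dir→north)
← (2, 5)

→ maze.sense(dir→north)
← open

→ stack.push(x→north)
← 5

→ maze.move(dir→north)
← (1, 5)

→ maze.sense(dir→north)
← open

→ stack.push(x→north)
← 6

→ maze.move(dir→north)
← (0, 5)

→ maze.sense(dir→east)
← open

→ stack.push(x→east)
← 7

→ maze.move(dir→east)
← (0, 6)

→ maze.sense(dir→south)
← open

→ stack.push(x→south)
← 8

→ maze.move(dir→south)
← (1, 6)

→ maze.sense(dir→south)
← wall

→ maze.sense(dir→east)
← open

→ stack.push(x→east)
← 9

→ maze.move(dir→east)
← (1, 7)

→ maze.sense(dir→north)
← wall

→ maze.sense(dir→south)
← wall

→ stack.pop()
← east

→ maze.move(dir→west)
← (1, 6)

→ stack.pop()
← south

→ maze.move(dir→north)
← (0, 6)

→ stack.pop()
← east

→ maze.move(dir→west)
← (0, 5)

→ maze.sense(dir→west)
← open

→ stack.push(x→west)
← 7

→ maze.move(dir→west)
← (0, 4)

→ maze.sense(dir→south)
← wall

→ maze.sense(dir→west)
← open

→ stack.push(x→west)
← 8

→ maze.move(dir→west)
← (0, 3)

→ maze.sense(dir→south)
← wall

→ maze.sense(dir→west)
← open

→ stack.push(x→west)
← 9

→ maze.move(dir→west)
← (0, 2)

→ maze.sense(dir→south)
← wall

→ maze.sense(dir→west)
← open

→ stack.push(x→west)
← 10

→ maze.move(dir→west)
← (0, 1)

→ maze.sense(dir→south)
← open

→ stack.push(x→south)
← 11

→ maze.move(dir→south)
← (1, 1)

→ maze.sense(dir→south)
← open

→ stack.push(x→south)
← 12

→ maze.move(dir→south)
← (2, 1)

→ maze.sense(dir→south)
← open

→ stack.push(x→south)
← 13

→ maze.move(dir→south)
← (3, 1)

→ maze.sense(dir→south)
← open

→ stack.push(x→south)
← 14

→ maze.move(dir→south)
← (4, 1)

→ maze.sense(dir→south)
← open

→ stack.push(x→south)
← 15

→ maze.move(dir→south)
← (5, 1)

→ maze.sense(dir→south)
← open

→ stack.push(x→south)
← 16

→ maze.move(dir→south)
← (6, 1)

→ maze.sense(dir→south)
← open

→ stack.push(x→south)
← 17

→ maze.move(dir→south)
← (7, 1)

→ maze.sense(dir→east)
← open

→ stack.push(x→east)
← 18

→ maze.move(dir→east)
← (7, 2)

→ maze.sense(dir→north)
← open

→ stack.push(x→north)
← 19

→ maze.move(dir→north)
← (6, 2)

→ maze.sense(dir→north)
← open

→ stack.push(x→north)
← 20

→ maze.move(dir→north)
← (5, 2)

→ maze.sense(dir→north)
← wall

→ maze.sense(dir→east)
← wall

→ stack.pop()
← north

→ maze.move(dir→south)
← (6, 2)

→ maze.sense(dir→east)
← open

→ stack.push(x→east)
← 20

→ maze.move(dir→east)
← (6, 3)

→ maze.sense(dir→south)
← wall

→ maze.sense(dir→east)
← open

→ stack.push(x→east)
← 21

→ maze.move(dir→east)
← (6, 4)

→ maze.sense(dir→north)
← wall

→ maze.sense(dir→south)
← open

→ stack.push(x→south)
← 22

→ maze.move(dir→south)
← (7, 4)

→ maze.sense(dir→east)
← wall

→ stack.pop()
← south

→ maze.move(dir→north)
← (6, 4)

→ stack.pop()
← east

→ maze.move(dir→west)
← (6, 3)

→ stack.pop()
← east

→ maze.move(dir→west)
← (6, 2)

→ stack.pop()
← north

→ maze.move(dir→south)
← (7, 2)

→ stack.pop()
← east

→ maze.move(dir→west)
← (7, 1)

→ maze.sense(dir→west)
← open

→ stack.push(x→west)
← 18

→ maze.move(dir→west)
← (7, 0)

→ maze.sense(dir→north)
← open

→ stack.push(x→north)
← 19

→ maze.move(dir→north)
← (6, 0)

→ maze.sense(dir→north)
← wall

→ stack.pop()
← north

→ maze.move(dir→south)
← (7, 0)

→ stack.pop()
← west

→ maze.move(dir→east)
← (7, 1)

→ stack.pop()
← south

→ maze.move(dir→north)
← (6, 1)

→ stack.pop()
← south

→ maze.move(dir→north)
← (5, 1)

→ stack.pop()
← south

→ maze.move(dir→north)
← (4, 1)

→ maze.sense(dir→west)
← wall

→ stack.pop()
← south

→ maze.move(dir→north)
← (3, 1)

→ maze.sense(dir→east)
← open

→ stack.push(x→east)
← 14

→ maze.move(dir→east)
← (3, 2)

→ maze.sense(dir→north)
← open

→ stack.push(x→north)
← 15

→ maze.move(dir→north)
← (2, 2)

→ maze.sense(dir→east)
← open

→ stack.push(x→east)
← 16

→ maze.move(dir→east)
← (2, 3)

→ maze.sense(dir→south)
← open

→ stack.push(x→south)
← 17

→ maze.move(dir→south)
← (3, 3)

→ maze.sense(dir→south)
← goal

→ maze.move(dir→south)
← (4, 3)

Answer: (4, 3)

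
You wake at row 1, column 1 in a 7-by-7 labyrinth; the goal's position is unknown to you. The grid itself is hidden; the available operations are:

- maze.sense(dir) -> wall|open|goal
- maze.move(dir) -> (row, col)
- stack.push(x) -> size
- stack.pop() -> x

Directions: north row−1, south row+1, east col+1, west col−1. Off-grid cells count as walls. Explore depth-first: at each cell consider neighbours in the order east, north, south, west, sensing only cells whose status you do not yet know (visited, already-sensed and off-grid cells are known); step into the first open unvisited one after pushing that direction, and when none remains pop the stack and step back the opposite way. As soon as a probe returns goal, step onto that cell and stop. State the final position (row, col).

# 1. maze.sense(east) == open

# 2. stack.push(east) == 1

# 3. maze.move(east) == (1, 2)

# 4. maze.sense(east) == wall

# 5. maze.sense(north) == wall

# 6. maze.sense(south) == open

# 7. stack.push(south) == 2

# 8. maze.move(south) == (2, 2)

# 9. maze.sense(east) == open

# 10. stack.push(east) == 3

# 11. maze.move(east) == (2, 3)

# 12. maze.sense(east) == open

# 13. stack.push(east) == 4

# 14. maze.move(east) == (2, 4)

# 15. maze.sense(east) == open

# 16. stack.push(east) == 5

# 17. maze.move(east) == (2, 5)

# 18. maze.sense(east) == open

# 19. stack.push(east) == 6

# 20. maze.move(east) == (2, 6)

# 21. maze.sense(north) == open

# 22. stack.push(north) == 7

# 23. maze.move(north) == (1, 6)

# 24. maze.sense(north) == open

# 25. stack.push(north) == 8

# 26. maze.move(north) == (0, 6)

# 27. maze.sense(west) == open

# 28. stack.push(west) == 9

# 29. maze.move(west) == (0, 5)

# 30. maze.sense(south) == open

# 31. stack.push(south) == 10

# 32. maze.move(south) == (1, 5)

# 33. maze.sense(west) == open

# 34. stack.push(west) == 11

# 35. maze.move(west) == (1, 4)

# 36. maze.sense(north) == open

# 37. stack.push(north) == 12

# 38. maze.move(north) == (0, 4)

# 39. maze.sense(west) == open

# 40. stack.push(west) == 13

# 41. maze.move(west) == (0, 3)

# 42. stack.pop() == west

# 43. maze.move(east) == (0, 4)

# 44. stack.pop() == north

# 45. maze.move(south) == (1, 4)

# 46. stack.pop() == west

# 47. maze.move(east) == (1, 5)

# 48. stack.pop() == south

# 49. maze.move(north) == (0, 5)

# 50. stack.pop() == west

# 51. maze.move(east) == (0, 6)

# 52. stack.pop() == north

# 53. maze.move(south) == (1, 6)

# 54. stack.pop() == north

# 55. maze.move(south) == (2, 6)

# 56. maze.sense(south) == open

# 57. stack.push(south) == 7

# 58. maze.move(south) == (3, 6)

# 59. maze.sense(south) == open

# 60. stack.push(south) == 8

# 61. maze.move(south) == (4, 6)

# 62. maze.sense(south) == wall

# 63. maze.sense(west) == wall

# 64. stack.pop() == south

# 65. maze.move(north) == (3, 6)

# 66. maze.sense(west) == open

# 67. stack.push(west) == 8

# 68. maze.move(west) == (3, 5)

# 69. maze.sense(west) == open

# 70. stack.push(west) == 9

# 71. maze.move(west) == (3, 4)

# 72. maze.sense(south) == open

# 73. stack.push(south) == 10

# 74. maze.move(south) == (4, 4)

# 75. maze.sense(south) == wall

# 76. maze.sense(west) == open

# 77. stack.push(west) == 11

# 78. maze.move(west) == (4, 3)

# 79. maze.sense(north) == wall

# 80. maze.sense(south) == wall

# 81. maze.sense(west) == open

# 82. stack.push(west) == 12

# 83. maze.move(west) == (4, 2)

# 84. maze.sense(north) == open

# 85. stack.push(north) == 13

# 86. maze.move(north) == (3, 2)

# 87. maze.sense(west) == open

# 88. stack.push(west) == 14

# 89. maze.move(west) == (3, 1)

# 90. maze.sense(north) == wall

# 91. maze.sense(south) == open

# 92. stack.push(south) == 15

# 93. maze.move(south) == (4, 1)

# 94. maze.sense(south) == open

# 95. stack.push(south) == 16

# 96. maze.move(south) == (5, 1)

# 97. maze.sense(east) == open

# 98. stack.push(east) == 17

# 99. maze.move(east) == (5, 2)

# 100. maze.sense(south) == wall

# 101. stack.pop() == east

# 102. maze.move(west) == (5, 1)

# 103. maze.sense(south) == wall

# 104. maze.sense(west) == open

# 105. stack.push(west) == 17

# 106. maze.move(west) == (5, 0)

# 107. maze.sense(north) == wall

# 108. maze.sense(south) == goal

# 109. maze.move(south) == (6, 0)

Answer: (6, 0)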